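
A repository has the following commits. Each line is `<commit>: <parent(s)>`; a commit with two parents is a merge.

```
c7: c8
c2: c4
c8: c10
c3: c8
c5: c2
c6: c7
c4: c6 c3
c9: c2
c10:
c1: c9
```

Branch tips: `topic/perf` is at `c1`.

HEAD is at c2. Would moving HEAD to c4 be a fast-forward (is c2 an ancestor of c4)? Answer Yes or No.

A fast-forward from c2 to c4 is possible iff c2 is an ancestor of c4.
Ancestors of c4: {c10, c3, c4, c6, c7, c8}.
c2 is not among them, so fast-forward is not possible.

No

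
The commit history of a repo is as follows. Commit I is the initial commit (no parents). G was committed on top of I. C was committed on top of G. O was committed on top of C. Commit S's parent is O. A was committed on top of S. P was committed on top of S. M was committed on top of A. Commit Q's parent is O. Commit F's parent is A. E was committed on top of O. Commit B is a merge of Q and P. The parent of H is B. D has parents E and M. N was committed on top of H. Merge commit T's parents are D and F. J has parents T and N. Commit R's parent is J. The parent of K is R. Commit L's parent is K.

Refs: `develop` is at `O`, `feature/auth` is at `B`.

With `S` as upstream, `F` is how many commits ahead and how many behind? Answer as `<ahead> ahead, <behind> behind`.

2 ahead, 0 behind

Reachable from F: {A, C, F, G, I, O, S}.
Reachable from S: {C, G, I, O, S}.
Only in F's history (ahead): {A, F} — 2.
Only in S's history (behind): {} — 0.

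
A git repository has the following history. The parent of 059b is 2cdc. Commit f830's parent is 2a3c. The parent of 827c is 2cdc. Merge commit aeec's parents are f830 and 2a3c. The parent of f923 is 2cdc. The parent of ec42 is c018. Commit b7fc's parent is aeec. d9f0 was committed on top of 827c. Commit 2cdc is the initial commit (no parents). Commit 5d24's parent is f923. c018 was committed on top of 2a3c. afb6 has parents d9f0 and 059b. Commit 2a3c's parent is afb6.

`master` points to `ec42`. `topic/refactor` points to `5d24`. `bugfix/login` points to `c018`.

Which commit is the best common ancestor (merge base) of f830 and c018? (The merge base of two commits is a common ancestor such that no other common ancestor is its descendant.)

Ancestors of f830: {059b, 2a3c, 2cdc, 827c, afb6, d9f0, f830}.
Ancestors of c018: {059b, 2a3c, 2cdc, 827c, afb6, c018, d9f0}.
Common ancestors: {059b, 2a3c, 2cdc, 827c, afb6, d9f0}.
Among these, 2a3c is not an ancestor of any other common ancestor — it is the merge base.

2a3c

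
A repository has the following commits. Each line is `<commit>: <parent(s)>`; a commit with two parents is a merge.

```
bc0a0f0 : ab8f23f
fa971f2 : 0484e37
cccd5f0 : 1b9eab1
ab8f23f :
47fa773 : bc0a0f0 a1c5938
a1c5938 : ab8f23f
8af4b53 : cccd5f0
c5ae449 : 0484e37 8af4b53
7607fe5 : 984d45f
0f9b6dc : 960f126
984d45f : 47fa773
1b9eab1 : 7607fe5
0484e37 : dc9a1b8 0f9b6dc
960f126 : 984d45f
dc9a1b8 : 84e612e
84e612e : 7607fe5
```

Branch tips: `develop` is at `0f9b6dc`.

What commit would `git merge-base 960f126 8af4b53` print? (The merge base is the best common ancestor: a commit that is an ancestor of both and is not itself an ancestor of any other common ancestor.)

984d45f

Ancestors of 960f126: {47fa773, 960f126, 984d45f, a1c5938, ab8f23f, bc0a0f0}.
Ancestors of 8af4b53: {1b9eab1, 47fa773, 7607fe5, 8af4b53, 984d45f, a1c5938, ab8f23f, bc0a0f0, cccd5f0}.
Common ancestors: {47fa773, 984d45f, a1c5938, ab8f23f, bc0a0f0}.
Among these, 984d45f is not an ancestor of any other common ancestor — it is the merge base.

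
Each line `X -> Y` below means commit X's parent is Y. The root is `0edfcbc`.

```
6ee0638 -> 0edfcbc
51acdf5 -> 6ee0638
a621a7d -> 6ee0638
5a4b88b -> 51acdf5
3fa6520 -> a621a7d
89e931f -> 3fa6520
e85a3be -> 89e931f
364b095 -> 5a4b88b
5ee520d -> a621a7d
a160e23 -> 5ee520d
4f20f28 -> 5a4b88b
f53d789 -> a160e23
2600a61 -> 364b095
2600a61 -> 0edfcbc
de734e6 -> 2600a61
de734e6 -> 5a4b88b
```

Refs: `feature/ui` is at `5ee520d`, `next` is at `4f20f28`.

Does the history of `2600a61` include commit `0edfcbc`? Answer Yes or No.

Yes

Ancestors of 2600a61 (commits reachable by following parents): {0edfcbc, 2600a61, 364b095, 51acdf5, 5a4b88b, 6ee0638}.
0edfcbc is in that set, so it is an ancestor of 2600a61.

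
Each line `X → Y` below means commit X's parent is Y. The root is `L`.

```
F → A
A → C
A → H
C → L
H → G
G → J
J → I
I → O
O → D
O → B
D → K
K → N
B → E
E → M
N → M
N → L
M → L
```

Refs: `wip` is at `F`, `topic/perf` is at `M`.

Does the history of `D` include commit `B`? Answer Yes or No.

No

Ancestors of D: {D, K, L, M, N}.
B is not in that set, so it is not an ancestor of D.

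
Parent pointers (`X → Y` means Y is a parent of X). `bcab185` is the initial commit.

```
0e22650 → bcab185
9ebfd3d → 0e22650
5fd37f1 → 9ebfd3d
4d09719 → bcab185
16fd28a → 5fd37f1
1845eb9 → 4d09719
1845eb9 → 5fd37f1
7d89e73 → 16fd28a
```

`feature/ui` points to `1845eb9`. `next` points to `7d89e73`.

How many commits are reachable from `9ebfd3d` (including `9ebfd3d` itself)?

Walking parent pointers from 9ebfd3d: reachable set = {0e22650, 9ebfd3d, bcab185}.
That is 3 commits.

3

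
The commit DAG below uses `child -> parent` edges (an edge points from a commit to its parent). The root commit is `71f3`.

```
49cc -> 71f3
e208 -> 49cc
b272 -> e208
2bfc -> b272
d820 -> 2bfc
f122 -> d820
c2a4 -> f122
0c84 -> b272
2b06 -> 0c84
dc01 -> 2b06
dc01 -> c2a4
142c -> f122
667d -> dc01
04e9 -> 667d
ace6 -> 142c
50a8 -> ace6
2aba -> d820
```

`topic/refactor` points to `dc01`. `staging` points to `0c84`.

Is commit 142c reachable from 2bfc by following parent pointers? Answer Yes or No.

Ancestors of 2bfc: {2bfc, 49cc, 71f3, b272, e208}.
142c is not in that set, so it is not an ancestor of 2bfc.

No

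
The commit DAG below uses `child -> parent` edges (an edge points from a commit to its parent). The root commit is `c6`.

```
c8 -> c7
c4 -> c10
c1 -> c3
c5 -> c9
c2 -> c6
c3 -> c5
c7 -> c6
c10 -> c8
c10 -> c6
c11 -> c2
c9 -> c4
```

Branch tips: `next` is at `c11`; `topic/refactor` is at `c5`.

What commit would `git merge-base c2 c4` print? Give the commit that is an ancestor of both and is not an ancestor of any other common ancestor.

Ancestors of c2: {c2, c6}.
Ancestors of c4: {c10, c4, c6, c7, c8}.
Common ancestors: {c6}.
The only common ancestor is c6, so it is the merge base.

c6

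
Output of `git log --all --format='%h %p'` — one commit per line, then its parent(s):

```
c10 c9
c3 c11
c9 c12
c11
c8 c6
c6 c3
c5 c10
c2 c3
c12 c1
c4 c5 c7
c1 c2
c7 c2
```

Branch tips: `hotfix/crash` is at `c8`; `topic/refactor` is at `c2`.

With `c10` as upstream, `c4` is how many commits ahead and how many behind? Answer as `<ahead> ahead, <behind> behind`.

3 ahead, 0 behind

Reachable from c4: {c1, c10, c11, c12, c2, c3, c4, c5, c7, c9}.
Reachable from c10: {c1, c10, c11, c12, c2, c3, c9}.
Only in c4's history (ahead): {c4, c5, c7} — 3.
Only in c10's history (behind): {} — 0.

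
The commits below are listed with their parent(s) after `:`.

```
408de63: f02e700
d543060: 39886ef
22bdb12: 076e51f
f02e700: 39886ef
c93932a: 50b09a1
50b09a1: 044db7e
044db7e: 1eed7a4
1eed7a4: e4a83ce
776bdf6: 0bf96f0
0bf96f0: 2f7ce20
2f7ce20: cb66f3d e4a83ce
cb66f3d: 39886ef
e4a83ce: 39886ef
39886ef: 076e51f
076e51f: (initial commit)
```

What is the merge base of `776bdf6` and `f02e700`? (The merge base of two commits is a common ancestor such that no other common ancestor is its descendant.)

Ancestors of 776bdf6: {076e51f, 0bf96f0, 2f7ce20, 39886ef, 776bdf6, cb66f3d, e4a83ce}.
Ancestors of f02e700: {076e51f, 39886ef, f02e700}.
Common ancestors: {076e51f, 39886ef}.
Among these, 39886ef is not an ancestor of any other common ancestor — it is the merge base.

39886ef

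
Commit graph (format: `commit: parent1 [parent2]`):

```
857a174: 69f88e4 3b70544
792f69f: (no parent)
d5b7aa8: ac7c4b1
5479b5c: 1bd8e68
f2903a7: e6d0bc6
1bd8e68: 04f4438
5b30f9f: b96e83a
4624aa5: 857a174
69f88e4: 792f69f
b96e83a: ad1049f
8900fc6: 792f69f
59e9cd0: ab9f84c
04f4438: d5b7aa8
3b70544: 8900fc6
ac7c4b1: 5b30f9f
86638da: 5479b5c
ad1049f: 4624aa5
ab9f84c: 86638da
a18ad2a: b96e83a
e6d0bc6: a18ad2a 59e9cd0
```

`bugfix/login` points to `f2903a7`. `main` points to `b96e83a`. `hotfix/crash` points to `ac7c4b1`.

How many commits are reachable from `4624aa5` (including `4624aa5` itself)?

6

Walking parent pointers from 4624aa5: reachable set = {3b70544, 4624aa5, 69f88e4, 792f69f, 857a174, 8900fc6}.
That is 6 commits.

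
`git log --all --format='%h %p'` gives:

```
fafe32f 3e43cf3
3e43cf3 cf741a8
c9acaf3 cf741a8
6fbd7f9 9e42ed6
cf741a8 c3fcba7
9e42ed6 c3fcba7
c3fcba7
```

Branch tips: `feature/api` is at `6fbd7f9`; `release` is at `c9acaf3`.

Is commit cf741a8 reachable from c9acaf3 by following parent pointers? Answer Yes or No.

Yes

Ancestors of c9acaf3 (commits reachable by following parents): {c3fcba7, c9acaf3, cf741a8}.
cf741a8 is in that set, so it is an ancestor of c9acaf3.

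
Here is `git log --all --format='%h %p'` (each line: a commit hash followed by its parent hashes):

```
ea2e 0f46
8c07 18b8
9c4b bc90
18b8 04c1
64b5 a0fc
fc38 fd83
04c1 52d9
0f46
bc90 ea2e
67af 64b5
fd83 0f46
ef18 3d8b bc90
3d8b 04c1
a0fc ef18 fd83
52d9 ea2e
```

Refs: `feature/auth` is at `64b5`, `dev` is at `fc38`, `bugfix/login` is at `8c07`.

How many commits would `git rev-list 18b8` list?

5

Walking parent pointers from 18b8: reachable set = {04c1, 0f46, 18b8, 52d9, ea2e}.
That is 5 commits.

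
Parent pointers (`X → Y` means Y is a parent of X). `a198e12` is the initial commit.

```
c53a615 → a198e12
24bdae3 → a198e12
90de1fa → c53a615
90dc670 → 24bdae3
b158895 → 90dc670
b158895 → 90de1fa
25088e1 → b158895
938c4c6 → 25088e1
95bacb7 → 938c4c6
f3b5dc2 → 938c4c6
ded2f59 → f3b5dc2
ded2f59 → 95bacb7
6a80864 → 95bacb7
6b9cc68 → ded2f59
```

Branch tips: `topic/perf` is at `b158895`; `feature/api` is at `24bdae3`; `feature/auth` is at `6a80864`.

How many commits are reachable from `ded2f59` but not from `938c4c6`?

Reachable from ded2f59: {24bdae3, 25088e1, 90dc670, 90de1fa, 938c4c6, 95bacb7, a198e12, b158895, c53a615, ded2f59, f3b5dc2}.
Reachable from 938c4c6: {24bdae3, 25088e1, 90dc670, 90de1fa, 938c4c6, a198e12, b158895, c53a615}.
In ded2f59's history but not 938c4c6's: {95bacb7, ded2f59, f3b5dc2} — 3 commits.

3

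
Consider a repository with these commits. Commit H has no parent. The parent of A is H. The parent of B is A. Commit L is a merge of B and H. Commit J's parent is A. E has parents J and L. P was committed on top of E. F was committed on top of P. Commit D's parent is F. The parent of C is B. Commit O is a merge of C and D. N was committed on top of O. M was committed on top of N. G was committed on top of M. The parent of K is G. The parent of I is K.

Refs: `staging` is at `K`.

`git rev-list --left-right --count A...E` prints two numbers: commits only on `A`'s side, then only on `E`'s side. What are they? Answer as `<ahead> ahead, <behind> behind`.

0 ahead, 4 behind

Reachable from A: {A, H}.
Reachable from E: {A, B, E, H, J, L}.
Only in A's history (ahead): {} — 0.
Only in E's history (behind): {B, E, J, L} — 4.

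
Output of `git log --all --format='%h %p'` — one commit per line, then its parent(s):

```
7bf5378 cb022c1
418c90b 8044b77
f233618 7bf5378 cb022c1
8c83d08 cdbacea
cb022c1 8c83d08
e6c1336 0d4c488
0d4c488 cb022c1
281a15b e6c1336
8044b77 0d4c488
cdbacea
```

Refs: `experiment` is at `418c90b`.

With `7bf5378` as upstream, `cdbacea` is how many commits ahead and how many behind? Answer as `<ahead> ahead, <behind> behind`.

Reachable from cdbacea: {cdbacea}.
Reachable from 7bf5378: {7bf5378, 8c83d08, cb022c1, cdbacea}.
Only in cdbacea's history (ahead): {} — 0.
Only in 7bf5378's history (behind): {7bf5378, 8c83d08, cb022c1} — 3.

0 ahead, 3 behind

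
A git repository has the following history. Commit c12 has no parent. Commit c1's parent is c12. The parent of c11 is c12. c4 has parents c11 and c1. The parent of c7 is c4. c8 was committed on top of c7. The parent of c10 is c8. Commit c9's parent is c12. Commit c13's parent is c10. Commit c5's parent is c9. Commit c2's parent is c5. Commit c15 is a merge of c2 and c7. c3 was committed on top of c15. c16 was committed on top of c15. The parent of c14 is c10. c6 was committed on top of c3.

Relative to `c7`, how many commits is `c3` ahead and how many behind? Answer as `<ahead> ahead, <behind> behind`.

5 ahead, 0 behind

Reachable from c3: {c1, c11, c12, c15, c2, c3, c4, c5, c7, c9}.
Reachable from c7: {c1, c11, c12, c4, c7}.
Only in c3's history (ahead): {c15, c2, c3, c5, c9} — 5.
Only in c7's history (behind): {} — 0.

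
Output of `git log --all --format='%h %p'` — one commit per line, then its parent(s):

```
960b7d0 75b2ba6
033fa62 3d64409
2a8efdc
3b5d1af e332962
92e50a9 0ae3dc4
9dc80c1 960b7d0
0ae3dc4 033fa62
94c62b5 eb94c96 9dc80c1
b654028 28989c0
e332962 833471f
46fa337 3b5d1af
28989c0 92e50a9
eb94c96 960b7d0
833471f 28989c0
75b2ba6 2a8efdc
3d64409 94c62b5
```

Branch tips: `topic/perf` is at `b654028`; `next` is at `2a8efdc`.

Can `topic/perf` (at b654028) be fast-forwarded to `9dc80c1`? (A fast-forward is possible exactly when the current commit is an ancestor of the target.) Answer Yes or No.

A fast-forward from b654028 to 9dc80c1 is possible iff b654028 is an ancestor of 9dc80c1.
Ancestors of 9dc80c1: {2a8efdc, 75b2ba6, 960b7d0, 9dc80c1}.
b654028 is not among them, so fast-forward is not possible.

No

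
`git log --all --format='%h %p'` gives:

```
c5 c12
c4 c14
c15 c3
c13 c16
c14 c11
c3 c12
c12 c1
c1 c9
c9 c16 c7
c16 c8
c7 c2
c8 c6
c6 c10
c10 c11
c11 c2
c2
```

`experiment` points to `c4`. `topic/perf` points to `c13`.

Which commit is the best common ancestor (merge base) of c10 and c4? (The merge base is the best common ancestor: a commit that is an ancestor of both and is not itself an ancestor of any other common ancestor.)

Ancestors of c10: {c10, c11, c2}.
Ancestors of c4: {c11, c14, c2, c4}.
Common ancestors: {c11, c2}.
Among these, c11 is not an ancestor of any other common ancestor — it is the merge base.

c11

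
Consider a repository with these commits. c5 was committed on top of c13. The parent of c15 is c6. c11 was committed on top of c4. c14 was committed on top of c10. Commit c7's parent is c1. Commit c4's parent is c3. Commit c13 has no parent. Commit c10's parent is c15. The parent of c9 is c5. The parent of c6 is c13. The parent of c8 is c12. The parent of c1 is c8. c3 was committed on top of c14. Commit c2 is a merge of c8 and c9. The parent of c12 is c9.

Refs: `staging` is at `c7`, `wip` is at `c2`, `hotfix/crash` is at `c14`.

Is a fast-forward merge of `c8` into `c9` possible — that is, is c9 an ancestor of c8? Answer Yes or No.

A fast-forward from c9 to c8 is possible iff c9 is an ancestor of c8.
Ancestors of c8: {c12, c13, c5, c8, c9}.
c9 is among them, so fast-forward is possible.

Yes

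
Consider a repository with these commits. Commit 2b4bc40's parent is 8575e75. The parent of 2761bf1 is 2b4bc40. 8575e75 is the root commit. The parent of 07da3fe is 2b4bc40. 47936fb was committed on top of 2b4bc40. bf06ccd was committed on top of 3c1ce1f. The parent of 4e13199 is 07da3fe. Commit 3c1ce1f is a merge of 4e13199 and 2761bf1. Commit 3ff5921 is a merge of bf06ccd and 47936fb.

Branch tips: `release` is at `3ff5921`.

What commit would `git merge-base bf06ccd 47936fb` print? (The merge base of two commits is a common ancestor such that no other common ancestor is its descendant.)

Ancestors of bf06ccd: {07da3fe, 2761bf1, 2b4bc40, 3c1ce1f, 4e13199, 8575e75, bf06ccd}.
Ancestors of 47936fb: {2b4bc40, 47936fb, 8575e75}.
Common ancestors: {2b4bc40, 8575e75}.
Among these, 2b4bc40 is not an ancestor of any other common ancestor — it is the merge base.

2b4bc40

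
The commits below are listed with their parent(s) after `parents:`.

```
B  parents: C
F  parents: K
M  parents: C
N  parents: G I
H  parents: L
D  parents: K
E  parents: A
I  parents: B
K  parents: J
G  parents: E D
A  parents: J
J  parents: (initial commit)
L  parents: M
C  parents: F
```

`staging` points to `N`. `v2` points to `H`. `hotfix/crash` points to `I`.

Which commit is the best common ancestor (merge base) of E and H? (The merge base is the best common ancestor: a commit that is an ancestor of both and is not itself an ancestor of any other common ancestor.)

Ancestors of E: {A, E, J}.
Ancestors of H: {C, F, H, J, K, L, M}.
Common ancestors: {J}.
The only common ancestor is J, so it is the merge base.

J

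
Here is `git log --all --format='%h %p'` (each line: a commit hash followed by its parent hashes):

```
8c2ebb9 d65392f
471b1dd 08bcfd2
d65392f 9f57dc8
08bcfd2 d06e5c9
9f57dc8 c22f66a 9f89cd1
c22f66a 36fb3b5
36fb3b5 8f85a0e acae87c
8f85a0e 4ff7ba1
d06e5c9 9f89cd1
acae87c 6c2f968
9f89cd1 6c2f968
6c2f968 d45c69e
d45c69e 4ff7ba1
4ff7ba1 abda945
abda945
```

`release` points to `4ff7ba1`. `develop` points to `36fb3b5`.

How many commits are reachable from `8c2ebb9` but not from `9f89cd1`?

7

Reachable from 8c2ebb9: {36fb3b5, 4ff7ba1, 6c2f968, 8c2ebb9, 8f85a0e, 9f57dc8, 9f89cd1, abda945, acae87c, c22f66a, d45c69e, d65392f}.
Reachable from 9f89cd1: {4ff7ba1, 6c2f968, 9f89cd1, abda945, d45c69e}.
In 8c2ebb9's history but not 9f89cd1's: {36fb3b5, 8c2ebb9, 8f85a0e, 9f57dc8, acae87c, c22f66a, d65392f} — 7 commits.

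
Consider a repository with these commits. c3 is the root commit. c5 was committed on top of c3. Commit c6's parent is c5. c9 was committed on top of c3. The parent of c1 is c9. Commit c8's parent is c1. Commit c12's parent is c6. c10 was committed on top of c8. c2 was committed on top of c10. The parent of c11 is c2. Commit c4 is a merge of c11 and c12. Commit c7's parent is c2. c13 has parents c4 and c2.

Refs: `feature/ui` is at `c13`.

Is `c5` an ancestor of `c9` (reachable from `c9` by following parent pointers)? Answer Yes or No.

No

Ancestors of c9: {c3, c9}.
c5 is not in that set, so it is not an ancestor of c9.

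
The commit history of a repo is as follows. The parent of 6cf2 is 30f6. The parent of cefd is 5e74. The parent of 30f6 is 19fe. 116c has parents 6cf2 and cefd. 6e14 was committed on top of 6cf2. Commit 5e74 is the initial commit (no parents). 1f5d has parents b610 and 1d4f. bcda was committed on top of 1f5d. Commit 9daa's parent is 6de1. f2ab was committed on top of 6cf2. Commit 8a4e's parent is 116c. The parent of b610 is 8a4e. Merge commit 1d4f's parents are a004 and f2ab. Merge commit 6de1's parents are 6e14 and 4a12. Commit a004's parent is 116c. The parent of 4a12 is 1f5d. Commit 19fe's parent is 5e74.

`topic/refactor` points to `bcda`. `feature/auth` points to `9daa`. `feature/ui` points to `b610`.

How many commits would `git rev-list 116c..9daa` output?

10

Reachable from 9daa: {116c, 19fe, 1d4f, 1f5d, 30f6, 4a12, 5e74, 6cf2, 6de1, 6e14, 8a4e, 9daa, a004, b610, cefd, f2ab}.
Reachable from 116c: {116c, 19fe, 30f6, 5e74, 6cf2, cefd}.
In 9daa's history but not 116c's: {1d4f, 1f5d, 4a12, 6de1, 6e14, 8a4e, 9daa, a004, b610, f2ab} — 10 commits.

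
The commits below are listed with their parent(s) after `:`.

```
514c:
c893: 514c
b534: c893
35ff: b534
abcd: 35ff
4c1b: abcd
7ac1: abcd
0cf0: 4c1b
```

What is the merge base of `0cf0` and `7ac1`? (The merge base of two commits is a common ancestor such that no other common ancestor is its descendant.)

Ancestors of 0cf0: {0cf0, 35ff, 4c1b, 514c, abcd, b534, c893}.
Ancestors of 7ac1: {35ff, 514c, 7ac1, abcd, b534, c893}.
Common ancestors: {35ff, 514c, abcd, b534, c893}.
Among these, abcd is not an ancestor of any other common ancestor — it is the merge base.

abcd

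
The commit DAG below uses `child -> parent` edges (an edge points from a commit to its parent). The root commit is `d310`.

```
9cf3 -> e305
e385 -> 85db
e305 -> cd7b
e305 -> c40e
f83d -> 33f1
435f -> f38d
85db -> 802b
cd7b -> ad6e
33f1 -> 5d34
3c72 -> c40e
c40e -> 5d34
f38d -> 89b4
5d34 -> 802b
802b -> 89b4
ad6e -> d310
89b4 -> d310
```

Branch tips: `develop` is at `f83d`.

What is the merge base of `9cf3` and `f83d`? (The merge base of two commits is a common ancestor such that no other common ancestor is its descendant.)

5d34

Ancestors of 9cf3: {5d34, 802b, 89b4, 9cf3, ad6e, c40e, cd7b, d310, e305}.
Ancestors of f83d: {33f1, 5d34, 802b, 89b4, d310, f83d}.
Common ancestors: {5d34, 802b, 89b4, d310}.
Among these, 5d34 is not an ancestor of any other common ancestor — it is the merge base.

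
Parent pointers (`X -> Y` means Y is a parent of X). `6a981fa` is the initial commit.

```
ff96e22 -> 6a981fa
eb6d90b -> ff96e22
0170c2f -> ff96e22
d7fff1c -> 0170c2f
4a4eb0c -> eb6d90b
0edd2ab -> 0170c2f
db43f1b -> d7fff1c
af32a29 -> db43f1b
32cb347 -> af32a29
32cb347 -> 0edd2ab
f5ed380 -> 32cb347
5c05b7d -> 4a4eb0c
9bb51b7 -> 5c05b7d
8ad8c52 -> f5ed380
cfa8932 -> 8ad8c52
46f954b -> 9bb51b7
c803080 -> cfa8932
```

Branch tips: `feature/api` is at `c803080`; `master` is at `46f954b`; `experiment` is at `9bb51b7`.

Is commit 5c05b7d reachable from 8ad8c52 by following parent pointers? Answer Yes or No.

No

Ancestors of 8ad8c52: {0170c2f, 0edd2ab, 32cb347, 6a981fa, 8ad8c52, af32a29, d7fff1c, db43f1b, f5ed380, ff96e22}.
5c05b7d is not in that set, so it is not an ancestor of 8ad8c52.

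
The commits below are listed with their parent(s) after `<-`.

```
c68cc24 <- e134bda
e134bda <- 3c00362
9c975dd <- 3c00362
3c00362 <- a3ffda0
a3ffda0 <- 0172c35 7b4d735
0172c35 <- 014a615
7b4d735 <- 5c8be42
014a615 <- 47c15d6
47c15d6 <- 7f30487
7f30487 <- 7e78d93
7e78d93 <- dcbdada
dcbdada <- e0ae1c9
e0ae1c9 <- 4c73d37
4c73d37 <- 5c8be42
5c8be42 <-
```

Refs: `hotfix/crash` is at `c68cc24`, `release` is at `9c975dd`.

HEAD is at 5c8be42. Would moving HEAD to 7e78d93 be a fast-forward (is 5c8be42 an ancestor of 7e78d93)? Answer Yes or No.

A fast-forward from 5c8be42 to 7e78d93 is possible iff 5c8be42 is an ancestor of 7e78d93.
Ancestors of 7e78d93: {4c73d37, 5c8be42, 7e78d93, dcbdada, e0ae1c9}.
5c8be42 is among them, so fast-forward is possible.

Yes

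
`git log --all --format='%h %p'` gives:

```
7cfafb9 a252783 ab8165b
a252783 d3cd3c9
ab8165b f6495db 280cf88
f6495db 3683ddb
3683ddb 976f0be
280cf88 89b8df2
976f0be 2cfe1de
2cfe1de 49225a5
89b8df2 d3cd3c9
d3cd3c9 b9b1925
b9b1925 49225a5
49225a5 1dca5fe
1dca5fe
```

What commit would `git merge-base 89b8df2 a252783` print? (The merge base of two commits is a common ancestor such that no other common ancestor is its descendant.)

Ancestors of 89b8df2: {1dca5fe, 49225a5, 89b8df2, b9b1925, d3cd3c9}.
Ancestors of a252783: {1dca5fe, 49225a5, a252783, b9b1925, d3cd3c9}.
Common ancestors: {1dca5fe, 49225a5, b9b1925, d3cd3c9}.
Among these, d3cd3c9 is not an ancestor of any other common ancestor — it is the merge base.

d3cd3c9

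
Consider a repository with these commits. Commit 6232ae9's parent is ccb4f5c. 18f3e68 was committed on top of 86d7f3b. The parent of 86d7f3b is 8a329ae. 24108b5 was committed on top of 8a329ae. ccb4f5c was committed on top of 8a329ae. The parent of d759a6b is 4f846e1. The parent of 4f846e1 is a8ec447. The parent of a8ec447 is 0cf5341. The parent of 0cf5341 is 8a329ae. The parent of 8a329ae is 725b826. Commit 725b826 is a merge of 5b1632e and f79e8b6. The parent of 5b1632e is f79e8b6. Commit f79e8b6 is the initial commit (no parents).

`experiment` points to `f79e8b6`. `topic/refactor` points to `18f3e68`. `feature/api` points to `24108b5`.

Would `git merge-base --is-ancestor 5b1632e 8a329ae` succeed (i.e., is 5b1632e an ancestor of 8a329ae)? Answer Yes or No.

Ancestors of 8a329ae (commits reachable by following parents): {5b1632e, 725b826, 8a329ae, f79e8b6}.
5b1632e is in that set, so it is an ancestor of 8a329ae.

Yes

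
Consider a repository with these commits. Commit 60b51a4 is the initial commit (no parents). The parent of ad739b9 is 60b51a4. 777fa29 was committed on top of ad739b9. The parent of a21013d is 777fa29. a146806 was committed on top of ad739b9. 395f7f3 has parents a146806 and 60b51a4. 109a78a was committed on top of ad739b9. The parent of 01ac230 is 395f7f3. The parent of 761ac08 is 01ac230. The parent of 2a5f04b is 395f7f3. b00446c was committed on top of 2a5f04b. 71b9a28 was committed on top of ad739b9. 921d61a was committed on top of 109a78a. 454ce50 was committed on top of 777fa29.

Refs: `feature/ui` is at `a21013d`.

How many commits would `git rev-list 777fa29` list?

3

Walking parent pointers from 777fa29: reachable set = {60b51a4, 777fa29, ad739b9}.
That is 3 commits.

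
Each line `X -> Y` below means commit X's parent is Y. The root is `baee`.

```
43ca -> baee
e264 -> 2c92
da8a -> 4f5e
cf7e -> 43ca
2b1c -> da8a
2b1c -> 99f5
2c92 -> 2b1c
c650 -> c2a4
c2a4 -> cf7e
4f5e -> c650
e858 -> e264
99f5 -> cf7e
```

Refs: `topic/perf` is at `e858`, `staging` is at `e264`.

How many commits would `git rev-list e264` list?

11

Walking parent pointers from e264: reachable set = {2b1c, 2c92, 43ca, 4f5e, 99f5, baee, c2a4, c650, cf7e, da8a, e264}.
That is 11 commits.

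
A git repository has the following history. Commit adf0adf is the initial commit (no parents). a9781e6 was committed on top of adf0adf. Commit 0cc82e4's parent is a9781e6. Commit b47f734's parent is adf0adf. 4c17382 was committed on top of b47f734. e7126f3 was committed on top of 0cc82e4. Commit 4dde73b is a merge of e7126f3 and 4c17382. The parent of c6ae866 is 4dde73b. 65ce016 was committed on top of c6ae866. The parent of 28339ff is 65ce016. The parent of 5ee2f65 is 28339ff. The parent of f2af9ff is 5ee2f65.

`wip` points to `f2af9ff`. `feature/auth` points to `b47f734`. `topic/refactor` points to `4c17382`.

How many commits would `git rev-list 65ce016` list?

Walking parent pointers from 65ce016: reachable set = {0cc82e4, 4c17382, 4dde73b, 65ce016, a9781e6, adf0adf, b47f734, c6ae866, e7126f3}.
That is 9 commits.

9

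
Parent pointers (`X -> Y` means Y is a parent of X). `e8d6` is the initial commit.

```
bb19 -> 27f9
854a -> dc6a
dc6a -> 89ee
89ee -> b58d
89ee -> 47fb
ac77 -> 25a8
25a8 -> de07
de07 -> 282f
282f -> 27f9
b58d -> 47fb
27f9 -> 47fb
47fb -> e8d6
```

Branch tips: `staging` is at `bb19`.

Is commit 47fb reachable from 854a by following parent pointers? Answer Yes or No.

Ancestors of 854a (commits reachable by following parents): {47fb, 854a, 89ee, b58d, dc6a, e8d6}.
47fb is in that set, so it is an ancestor of 854a.

Yes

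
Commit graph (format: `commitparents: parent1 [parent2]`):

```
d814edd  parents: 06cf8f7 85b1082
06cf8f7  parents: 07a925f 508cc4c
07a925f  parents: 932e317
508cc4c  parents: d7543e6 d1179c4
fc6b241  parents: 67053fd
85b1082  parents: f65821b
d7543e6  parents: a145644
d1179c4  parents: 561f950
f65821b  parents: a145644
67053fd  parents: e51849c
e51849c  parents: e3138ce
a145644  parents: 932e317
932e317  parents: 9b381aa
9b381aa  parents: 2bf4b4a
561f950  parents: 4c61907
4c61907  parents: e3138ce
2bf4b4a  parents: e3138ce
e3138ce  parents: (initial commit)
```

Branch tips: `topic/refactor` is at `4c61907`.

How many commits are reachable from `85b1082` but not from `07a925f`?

Reachable from 85b1082: {2bf4b4a, 85b1082, 932e317, 9b381aa, a145644, e3138ce, f65821b}.
Reachable from 07a925f: {07a925f, 2bf4b4a, 932e317, 9b381aa, e3138ce}.
In 85b1082's history but not 07a925f's: {85b1082, a145644, f65821b} — 3 commits.

3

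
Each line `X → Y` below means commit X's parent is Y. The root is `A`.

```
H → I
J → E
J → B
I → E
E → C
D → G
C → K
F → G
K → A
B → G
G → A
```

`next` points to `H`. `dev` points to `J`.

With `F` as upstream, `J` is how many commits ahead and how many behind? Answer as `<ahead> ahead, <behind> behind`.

5 ahead, 1 behind

Reachable from J: {A, B, C, E, G, J, K}.
Reachable from F: {A, F, G}.
Only in J's history (ahead): {B, C, E, J, K} — 5.
Only in F's history (behind): {F} — 1.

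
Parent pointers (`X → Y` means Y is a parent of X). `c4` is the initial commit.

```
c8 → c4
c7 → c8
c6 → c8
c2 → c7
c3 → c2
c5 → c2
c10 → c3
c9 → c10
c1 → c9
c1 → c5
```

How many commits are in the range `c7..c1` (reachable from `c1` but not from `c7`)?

Reachable from c1: {c1, c10, c2, c3, c4, c5, c7, c8, c9}.
Reachable from c7: {c4, c7, c8}.
In c1's history but not c7's: {c1, c10, c2, c3, c5, c9} — 6 commits.

6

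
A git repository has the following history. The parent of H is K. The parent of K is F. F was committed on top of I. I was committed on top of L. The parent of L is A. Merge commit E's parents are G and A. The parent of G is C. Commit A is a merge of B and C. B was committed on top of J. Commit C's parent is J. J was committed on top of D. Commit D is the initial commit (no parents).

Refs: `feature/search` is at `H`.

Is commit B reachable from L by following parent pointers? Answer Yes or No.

Ancestors of L (commits reachable by following parents): {A, B, C, D, J, L}.
B is in that set, so it is an ancestor of L.

Yes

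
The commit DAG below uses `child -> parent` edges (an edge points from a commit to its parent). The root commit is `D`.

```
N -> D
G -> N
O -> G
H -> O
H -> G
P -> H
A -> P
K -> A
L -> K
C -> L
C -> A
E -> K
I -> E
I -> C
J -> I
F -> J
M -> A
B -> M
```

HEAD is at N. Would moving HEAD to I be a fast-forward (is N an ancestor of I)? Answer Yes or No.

A fast-forward from N to I is possible iff N is an ancestor of I.
Ancestors of I: {A, C, D, E, G, H, I, K, L, N, O, P}.
N is among them, so fast-forward is possible.

Yes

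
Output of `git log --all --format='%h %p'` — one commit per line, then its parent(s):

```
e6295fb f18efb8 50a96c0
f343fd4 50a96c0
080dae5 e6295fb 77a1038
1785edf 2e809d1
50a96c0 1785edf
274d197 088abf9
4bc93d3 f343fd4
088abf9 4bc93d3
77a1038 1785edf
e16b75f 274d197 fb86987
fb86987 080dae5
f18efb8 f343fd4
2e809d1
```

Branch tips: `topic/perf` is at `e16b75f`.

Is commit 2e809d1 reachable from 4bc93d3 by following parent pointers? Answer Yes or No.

Ancestors of 4bc93d3 (commits reachable by following parents): {1785edf, 2e809d1, 4bc93d3, 50a96c0, f343fd4}.
2e809d1 is in that set, so it is an ancestor of 4bc93d3.

Yes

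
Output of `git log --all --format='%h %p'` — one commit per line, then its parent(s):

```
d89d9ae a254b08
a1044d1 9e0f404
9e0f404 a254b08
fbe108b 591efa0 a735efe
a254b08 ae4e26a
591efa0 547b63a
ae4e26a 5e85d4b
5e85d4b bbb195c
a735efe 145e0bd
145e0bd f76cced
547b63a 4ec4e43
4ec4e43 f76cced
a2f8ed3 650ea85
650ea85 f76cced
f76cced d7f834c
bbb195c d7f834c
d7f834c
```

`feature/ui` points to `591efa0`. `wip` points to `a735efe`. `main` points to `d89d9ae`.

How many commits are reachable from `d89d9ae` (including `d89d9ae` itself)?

Walking parent pointers from d89d9ae: reachable set = {5e85d4b, a254b08, ae4e26a, bbb195c, d7f834c, d89d9ae}.
That is 6 commits.

6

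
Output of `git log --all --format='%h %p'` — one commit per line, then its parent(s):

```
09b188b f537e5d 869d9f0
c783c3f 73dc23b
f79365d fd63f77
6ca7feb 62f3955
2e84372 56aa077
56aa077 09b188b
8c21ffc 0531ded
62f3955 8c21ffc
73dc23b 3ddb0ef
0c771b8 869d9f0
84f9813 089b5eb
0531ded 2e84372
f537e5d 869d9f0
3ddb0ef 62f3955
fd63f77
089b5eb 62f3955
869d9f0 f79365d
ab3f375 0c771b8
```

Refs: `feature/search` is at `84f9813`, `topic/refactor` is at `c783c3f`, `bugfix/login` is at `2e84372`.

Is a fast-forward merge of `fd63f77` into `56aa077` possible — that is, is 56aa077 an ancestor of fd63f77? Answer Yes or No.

No

A fast-forward from 56aa077 to fd63f77 is possible iff 56aa077 is an ancestor of fd63f77.
Ancestors of fd63f77: {fd63f77}.
56aa077 is not among them, so fast-forward is not possible.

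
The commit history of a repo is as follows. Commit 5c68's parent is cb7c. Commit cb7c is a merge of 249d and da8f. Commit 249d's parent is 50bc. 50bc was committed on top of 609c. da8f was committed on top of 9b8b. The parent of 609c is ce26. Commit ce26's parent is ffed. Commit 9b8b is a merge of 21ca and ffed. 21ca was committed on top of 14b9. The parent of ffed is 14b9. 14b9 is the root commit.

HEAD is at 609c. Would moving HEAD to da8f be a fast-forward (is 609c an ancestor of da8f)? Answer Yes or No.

A fast-forward from 609c to da8f is possible iff 609c is an ancestor of da8f.
Ancestors of da8f: {14b9, 21ca, 9b8b, da8f, ffed}.
609c is not among them, so fast-forward is not possible.

No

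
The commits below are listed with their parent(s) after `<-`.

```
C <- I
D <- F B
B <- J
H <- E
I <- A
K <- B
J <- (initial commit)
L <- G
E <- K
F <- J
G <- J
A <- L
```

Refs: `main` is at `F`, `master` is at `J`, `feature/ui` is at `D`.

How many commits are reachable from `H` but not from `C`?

4

Reachable from H: {B, E, H, J, K}.
Reachable from C: {A, C, G, I, J, L}.
In H's history but not C's: {B, E, H, K} — 4 commits.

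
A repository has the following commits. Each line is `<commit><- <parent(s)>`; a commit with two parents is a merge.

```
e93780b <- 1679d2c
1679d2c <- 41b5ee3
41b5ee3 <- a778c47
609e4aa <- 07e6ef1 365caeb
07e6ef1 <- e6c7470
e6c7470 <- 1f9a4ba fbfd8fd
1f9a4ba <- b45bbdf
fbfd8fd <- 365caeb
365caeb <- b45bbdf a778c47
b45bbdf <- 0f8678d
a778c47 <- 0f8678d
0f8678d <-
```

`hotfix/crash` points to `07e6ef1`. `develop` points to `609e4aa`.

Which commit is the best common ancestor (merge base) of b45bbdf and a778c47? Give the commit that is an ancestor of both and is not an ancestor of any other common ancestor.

0f8678d

Ancestors of b45bbdf: {0f8678d, b45bbdf}.
Ancestors of a778c47: {0f8678d, a778c47}.
Common ancestors: {0f8678d}.
The only common ancestor is 0f8678d, so it is the merge base.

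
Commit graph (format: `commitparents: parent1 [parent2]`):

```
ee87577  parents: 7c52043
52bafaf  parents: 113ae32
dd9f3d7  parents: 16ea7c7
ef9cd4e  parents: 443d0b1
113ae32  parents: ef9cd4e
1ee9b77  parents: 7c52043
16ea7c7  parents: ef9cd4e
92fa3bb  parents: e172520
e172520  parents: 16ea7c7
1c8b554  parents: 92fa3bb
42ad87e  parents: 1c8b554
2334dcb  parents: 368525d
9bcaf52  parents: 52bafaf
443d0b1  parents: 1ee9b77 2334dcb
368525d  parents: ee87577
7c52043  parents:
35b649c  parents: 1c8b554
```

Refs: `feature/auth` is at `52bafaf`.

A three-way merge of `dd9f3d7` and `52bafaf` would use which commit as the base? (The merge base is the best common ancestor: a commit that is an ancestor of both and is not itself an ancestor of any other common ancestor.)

ef9cd4e

Ancestors of dd9f3d7: {16ea7c7, 1ee9b77, 2334dcb, 368525d, 443d0b1, 7c52043, dd9f3d7, ee87577, ef9cd4e}.
Ancestors of 52bafaf: {113ae32, 1ee9b77, 2334dcb, 368525d, 443d0b1, 52bafaf, 7c52043, ee87577, ef9cd4e}.
Common ancestors: {1ee9b77, 2334dcb, 368525d, 443d0b1, 7c52043, ee87577, ef9cd4e}.
Among these, ef9cd4e is not an ancestor of any other common ancestor — it is the merge base.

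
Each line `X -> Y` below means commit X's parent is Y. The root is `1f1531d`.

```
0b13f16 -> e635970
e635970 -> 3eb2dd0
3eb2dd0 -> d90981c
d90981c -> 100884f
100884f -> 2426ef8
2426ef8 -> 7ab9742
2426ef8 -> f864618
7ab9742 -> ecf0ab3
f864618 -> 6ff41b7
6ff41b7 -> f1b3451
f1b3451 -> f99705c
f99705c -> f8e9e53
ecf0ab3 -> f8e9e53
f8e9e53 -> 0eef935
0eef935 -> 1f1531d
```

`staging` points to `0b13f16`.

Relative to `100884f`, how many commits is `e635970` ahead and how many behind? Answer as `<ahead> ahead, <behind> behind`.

3 ahead, 0 behind

Reachable from e635970: {0eef935, 100884f, 1f1531d, 2426ef8, 3eb2dd0, 6ff41b7, 7ab9742, d90981c, e635970, ecf0ab3, f1b3451, f864618, f8e9e53, f99705c}.
Reachable from 100884f: {0eef935, 100884f, 1f1531d, 2426ef8, 6ff41b7, 7ab9742, ecf0ab3, f1b3451, f864618, f8e9e53, f99705c}.
Only in e635970's history (ahead): {3eb2dd0, d90981c, e635970} — 3.
Only in 100884f's history (behind): {} — 0.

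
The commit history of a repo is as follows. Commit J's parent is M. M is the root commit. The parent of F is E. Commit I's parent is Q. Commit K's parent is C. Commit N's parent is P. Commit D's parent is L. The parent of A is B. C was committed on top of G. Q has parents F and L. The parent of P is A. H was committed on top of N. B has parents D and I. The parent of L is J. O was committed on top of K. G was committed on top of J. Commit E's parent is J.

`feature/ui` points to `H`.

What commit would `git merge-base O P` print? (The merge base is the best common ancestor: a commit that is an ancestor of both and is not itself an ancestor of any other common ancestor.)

Ancestors of O: {C, G, J, K, M, O}.
Ancestors of P: {A, B, D, E, F, I, J, L, M, P, Q}.
Common ancestors: {J, M}.
Among these, J is not an ancestor of any other common ancestor — it is the merge base.

J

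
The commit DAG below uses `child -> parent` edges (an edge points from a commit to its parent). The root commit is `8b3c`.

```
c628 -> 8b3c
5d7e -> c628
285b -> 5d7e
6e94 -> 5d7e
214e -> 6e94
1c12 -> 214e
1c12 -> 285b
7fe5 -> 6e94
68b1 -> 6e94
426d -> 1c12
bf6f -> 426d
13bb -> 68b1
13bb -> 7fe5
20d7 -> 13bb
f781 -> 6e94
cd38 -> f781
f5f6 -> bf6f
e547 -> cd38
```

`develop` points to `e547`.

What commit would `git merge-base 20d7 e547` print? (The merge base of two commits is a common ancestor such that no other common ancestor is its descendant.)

6e94

Ancestors of 20d7: {13bb, 20d7, 5d7e, 68b1, 6e94, 7fe5, 8b3c, c628}.
Ancestors of e547: {5d7e, 6e94, 8b3c, c628, cd38, e547, f781}.
Common ancestors: {5d7e, 6e94, 8b3c, c628}.
Among these, 6e94 is not an ancestor of any other common ancestor — it is the merge base.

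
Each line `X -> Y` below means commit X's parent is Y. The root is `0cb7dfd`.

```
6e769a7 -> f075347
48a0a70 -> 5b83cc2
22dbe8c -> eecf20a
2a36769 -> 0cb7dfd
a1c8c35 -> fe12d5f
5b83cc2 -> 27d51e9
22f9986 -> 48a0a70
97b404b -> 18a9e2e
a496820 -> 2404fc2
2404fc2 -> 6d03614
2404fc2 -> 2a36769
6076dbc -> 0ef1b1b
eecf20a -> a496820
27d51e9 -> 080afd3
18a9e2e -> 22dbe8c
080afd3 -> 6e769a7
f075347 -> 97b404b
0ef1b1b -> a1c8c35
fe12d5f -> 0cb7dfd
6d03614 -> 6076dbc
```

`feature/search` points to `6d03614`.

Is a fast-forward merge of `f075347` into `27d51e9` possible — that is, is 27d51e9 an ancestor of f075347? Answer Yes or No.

No

A fast-forward from 27d51e9 to f075347 is possible iff 27d51e9 is an ancestor of f075347.
Ancestors of f075347: {0cb7dfd, 0ef1b1b, 18a9e2e, 22dbe8c, 2404fc2, 2a36769, 6076dbc, 6d03614, 97b404b, a1c8c35, a496820, eecf20a, f075347, fe12d5f}.
27d51e9 is not among them, so fast-forward is not possible.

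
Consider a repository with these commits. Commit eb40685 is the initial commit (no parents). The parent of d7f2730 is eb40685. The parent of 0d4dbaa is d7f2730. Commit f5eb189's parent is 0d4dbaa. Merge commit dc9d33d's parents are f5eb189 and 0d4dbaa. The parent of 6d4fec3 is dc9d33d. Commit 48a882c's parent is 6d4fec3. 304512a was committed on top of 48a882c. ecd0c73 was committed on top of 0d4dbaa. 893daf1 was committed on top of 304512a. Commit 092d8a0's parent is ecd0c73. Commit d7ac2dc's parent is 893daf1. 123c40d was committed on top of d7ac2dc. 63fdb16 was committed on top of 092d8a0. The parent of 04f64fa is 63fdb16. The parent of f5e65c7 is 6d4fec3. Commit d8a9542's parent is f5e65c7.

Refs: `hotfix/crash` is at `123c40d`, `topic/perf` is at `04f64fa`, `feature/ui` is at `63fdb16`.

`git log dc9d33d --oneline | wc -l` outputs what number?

5

Walking parent pointers from dc9d33d: reachable set = {0d4dbaa, d7f2730, dc9d33d, eb40685, f5eb189}.
That is 5 commits.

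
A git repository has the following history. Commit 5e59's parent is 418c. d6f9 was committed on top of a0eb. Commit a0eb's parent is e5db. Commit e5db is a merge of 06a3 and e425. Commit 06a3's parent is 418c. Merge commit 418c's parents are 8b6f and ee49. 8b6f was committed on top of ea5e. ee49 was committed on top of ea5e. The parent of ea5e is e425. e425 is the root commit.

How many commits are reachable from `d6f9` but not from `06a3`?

Reachable from d6f9: {06a3, 418c, 8b6f, a0eb, d6f9, e425, e5db, ea5e, ee49}.
Reachable from 06a3: {06a3, 418c, 8b6f, e425, ea5e, ee49}.
In d6f9's history but not 06a3's: {a0eb, d6f9, e5db} — 3 commits.

3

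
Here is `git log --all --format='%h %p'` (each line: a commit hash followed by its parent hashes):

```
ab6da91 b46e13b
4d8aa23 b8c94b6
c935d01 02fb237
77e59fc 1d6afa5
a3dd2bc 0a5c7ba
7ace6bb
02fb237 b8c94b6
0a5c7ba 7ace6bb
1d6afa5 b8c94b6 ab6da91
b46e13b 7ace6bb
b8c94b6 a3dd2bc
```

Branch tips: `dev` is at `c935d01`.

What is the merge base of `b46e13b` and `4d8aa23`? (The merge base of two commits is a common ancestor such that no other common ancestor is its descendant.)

Ancestors of b46e13b: {7ace6bb, b46e13b}.
Ancestors of 4d8aa23: {0a5c7ba, 4d8aa23, 7ace6bb, a3dd2bc, b8c94b6}.
Common ancestors: {7ace6bb}.
The only common ancestor is 7ace6bb, so it is the merge base.

7ace6bb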